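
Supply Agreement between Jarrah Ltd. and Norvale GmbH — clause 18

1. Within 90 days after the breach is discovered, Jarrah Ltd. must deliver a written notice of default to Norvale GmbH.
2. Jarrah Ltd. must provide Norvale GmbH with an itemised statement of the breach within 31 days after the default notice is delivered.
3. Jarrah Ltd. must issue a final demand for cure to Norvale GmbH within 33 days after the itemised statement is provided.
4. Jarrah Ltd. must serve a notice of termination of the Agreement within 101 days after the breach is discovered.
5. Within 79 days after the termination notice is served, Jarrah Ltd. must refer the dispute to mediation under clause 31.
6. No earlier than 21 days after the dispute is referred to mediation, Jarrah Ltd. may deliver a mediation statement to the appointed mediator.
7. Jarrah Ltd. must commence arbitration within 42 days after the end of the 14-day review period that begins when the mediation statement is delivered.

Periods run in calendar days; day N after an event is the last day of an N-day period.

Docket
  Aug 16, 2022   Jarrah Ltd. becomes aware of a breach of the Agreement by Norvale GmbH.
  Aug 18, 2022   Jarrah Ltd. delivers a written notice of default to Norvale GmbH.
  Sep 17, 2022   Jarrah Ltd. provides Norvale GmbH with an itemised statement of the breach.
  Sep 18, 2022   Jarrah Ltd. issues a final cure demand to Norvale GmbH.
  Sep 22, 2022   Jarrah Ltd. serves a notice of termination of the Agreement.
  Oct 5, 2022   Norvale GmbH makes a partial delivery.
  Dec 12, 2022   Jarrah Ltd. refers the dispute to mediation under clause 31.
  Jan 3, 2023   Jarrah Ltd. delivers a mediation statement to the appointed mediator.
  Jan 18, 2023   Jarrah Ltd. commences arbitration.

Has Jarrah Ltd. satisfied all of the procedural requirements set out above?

Step 1 — counting 90 days from Aug 16, 2022 (when the breach is discovered) gives a deadline of Nov 14, 2022; completed Aug 18, 2022, before the deadline.
Step 2 — counting 31 days from Aug 18, 2022 (when the default notice is delivered) gives a deadline of Sep 18, 2022; Sep 17, 2022 is within that limit.
Step 3 — counting 33 days from Sep 17, 2022 (when the itemised statement is provided) gives a deadline of Oct 20, 2022; done Sep 18, 2022 — timely.
Step 4 — counting 101 days from Aug 16, 2022 (when the breach is discovered) gives a deadline of Nov 25, 2022; Sep 22, 2022 is within that limit.
Step 5 — counting 79 days from Sep 22, 2022 (when the termination notice is served) gives a deadline of Dec 10, 2022; Dec 12, 2022 misses that deadline by 2 days.
That is the first point of non-compliance.

No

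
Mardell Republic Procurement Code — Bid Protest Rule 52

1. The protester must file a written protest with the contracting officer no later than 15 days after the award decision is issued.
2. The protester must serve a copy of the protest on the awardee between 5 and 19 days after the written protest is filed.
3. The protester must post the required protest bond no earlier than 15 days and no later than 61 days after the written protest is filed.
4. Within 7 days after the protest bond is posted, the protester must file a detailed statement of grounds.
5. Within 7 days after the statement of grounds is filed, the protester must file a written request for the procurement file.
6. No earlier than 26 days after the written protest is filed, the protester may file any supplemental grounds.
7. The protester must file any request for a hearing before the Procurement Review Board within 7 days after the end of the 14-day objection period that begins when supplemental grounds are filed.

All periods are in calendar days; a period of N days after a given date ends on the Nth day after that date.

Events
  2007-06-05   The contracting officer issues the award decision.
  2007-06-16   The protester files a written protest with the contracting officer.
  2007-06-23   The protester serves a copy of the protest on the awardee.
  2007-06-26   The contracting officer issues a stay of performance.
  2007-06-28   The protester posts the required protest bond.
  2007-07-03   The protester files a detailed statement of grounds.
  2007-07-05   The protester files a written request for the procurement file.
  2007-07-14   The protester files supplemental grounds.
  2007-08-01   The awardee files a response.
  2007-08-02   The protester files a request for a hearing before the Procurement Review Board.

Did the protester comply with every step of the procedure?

No

(1) due by 2007-06-05 + 15 days = 2007-06-20; completed 2007-06-16, before the deadline.
(2) the permitted window runs from 2007-06-16 + 5 = 2007-06-21 to 2007-06-16 + 19 = 2007-07-05; done 2007-06-23, which is between those dates.
(3) the permitted window runs from 2007-06-16 + 15 = 2007-07-01 to 2007-06-16 + 61 = 2007-08-16; 2007-06-28 is 3 days too early.
The analysis stops there.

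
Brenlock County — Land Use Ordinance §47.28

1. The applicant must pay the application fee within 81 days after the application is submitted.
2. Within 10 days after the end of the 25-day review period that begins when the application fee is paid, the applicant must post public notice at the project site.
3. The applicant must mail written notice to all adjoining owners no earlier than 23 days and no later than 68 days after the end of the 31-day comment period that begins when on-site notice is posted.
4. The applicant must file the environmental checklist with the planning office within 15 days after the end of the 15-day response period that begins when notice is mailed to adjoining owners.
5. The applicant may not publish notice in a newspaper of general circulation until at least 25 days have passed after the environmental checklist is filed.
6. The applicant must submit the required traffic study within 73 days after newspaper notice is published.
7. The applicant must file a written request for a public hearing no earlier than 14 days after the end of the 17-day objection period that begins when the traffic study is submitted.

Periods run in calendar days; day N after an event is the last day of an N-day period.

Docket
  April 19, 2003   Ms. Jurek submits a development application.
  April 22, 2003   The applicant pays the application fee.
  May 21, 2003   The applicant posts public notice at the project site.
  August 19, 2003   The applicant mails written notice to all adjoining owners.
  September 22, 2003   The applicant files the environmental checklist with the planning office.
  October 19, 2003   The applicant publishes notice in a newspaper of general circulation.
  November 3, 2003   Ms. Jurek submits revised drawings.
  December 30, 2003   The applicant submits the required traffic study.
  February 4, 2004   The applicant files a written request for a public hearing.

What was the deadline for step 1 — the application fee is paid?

July 9, 2003

Step 1 runs from April 19, 2003, when the application is submitted. 81 days after April 19, 2003 is July 9, 2003.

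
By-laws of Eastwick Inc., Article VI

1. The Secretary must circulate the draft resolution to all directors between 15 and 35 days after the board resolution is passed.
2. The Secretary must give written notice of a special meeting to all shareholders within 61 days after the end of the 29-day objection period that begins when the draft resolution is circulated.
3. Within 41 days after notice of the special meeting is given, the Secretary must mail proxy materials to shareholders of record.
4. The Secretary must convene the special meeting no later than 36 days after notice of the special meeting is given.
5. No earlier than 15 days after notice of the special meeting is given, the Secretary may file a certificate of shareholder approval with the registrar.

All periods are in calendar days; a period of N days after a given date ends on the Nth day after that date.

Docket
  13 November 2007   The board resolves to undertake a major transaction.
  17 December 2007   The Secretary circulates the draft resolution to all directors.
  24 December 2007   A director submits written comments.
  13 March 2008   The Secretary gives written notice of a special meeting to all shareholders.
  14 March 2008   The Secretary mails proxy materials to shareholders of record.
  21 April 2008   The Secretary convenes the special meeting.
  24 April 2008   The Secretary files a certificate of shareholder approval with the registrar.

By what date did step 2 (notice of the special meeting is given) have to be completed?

16 March 2008

The draft resolution is circulated on 17 December 2007; the 29-day objection period therefore ends 15 January 2008, and step 2 runs from that date. 61 days after 15 January 2008 is 16 March 2008.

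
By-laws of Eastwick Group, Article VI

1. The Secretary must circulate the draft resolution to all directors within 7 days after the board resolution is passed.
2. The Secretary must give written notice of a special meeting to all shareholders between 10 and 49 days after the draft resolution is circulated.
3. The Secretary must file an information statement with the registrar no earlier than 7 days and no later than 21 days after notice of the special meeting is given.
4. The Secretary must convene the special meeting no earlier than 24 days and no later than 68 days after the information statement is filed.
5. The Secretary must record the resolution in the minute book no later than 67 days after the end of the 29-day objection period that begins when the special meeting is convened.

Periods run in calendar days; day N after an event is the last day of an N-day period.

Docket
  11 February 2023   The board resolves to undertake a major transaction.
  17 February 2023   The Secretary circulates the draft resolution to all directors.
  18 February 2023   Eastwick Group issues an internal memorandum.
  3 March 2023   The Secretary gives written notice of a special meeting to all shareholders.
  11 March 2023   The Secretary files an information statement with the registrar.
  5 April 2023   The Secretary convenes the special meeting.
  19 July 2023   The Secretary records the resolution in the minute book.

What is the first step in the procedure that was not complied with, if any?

Step 1: 7 days after 11 February 2023 (when the board resolution is passed) is 18 February 2023; done 17 February 2023 — timely.
Step 2: the window is 10–49 days after 17 February 2023 (when the draft resolution is circulated), so 27 February 2023 through 7 April 2023; 3 March 2023 falls inside that range.
Step 3: the window is 7–21 days after 3 March 2023 (when notice of the special meeting is given), so 10 March 2023 through 24 March 2023; done 11 March 2023 — within the window.
Step 4: the window is 24–68 days after 11 March 2023 (when the information statement is filed), so 4 April 2023 through 18 May 2023; 5 April 2023 falls inside that range.
Step 5: 67 days after 4 May 2023 (end of the 29-day objection period, which began when the special meeting is convened on 5 April 2023) is 10 July 2023; 19 July 2023 misses that deadline by 9 days.

Step 5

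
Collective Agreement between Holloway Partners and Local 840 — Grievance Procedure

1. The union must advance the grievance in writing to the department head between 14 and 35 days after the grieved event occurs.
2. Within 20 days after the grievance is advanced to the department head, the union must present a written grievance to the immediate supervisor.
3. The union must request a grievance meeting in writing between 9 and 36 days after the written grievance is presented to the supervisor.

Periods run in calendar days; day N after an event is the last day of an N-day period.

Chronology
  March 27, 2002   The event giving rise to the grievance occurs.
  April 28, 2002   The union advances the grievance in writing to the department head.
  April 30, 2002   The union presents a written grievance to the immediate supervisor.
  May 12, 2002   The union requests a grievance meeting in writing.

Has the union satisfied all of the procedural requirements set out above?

(1) the permitted window runs from March 27, 2002 + 14 = April 10, 2002 to March 27, 2002 + 35 = May 1, 2002; April 28, 2002 falls inside that range.
(2) due by April 28, 2002 + 20 days = May 18, 2002; completed April 30, 2002, before the deadline.
(3) the permitted window runs from April 30, 2002 + 9 = May 9, 2002 to April 30, 2002 + 36 = June 5, 2002; done May 12, 2002, which is between those dates.

Yes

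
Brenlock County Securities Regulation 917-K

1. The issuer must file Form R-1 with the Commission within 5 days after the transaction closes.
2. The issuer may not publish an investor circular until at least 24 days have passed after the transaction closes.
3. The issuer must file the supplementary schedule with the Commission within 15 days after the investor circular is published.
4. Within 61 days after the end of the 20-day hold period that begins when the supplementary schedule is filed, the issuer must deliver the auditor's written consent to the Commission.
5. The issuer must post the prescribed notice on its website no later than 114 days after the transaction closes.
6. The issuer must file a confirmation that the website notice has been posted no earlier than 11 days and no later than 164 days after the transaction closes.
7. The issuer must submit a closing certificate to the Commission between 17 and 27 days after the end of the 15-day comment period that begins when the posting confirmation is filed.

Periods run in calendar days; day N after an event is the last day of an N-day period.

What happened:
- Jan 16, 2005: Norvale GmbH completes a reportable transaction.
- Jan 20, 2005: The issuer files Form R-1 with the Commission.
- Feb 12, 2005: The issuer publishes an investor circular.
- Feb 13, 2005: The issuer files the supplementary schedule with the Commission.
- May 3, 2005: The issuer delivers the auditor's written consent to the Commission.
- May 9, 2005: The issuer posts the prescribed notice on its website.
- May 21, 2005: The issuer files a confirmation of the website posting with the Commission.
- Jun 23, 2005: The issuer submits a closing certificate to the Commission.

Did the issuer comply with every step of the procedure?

Yes

Step 1 — counting 5 days from Jan 16, 2005 (when the transaction closes) gives a deadline of Jan 21, 2005; Jan 20, 2005 is within that limit.
Step 2 — must wait 24 days from Jan 16, 2005 (when the transaction closes), so not before Feb 9, 2005; done Feb 12, 2005, after the minimum wait.
Step 3 — counting 15 days from Feb 12, 2005 (when the investor circular is published) gives a deadline of Feb 27, 2005; completed Feb 13, 2005, before the deadline.
Step 4 — counting 61 days from Mar 5, 2005 (end of the 20-day hold period, which began when the supplementary schedule is filed on Feb 13, 2005) gives a deadline of May 5, 2005; done May 3, 2005 — timely.
Step 5 — counting 114 days from Jan 16, 2005 (when the transaction closes) gives a deadline of May 10, 2005; done May 9, 2005 — timely.
Step 6 — 11 and 164 days from Jan 16, 2005 (when the transaction closes) are Jan 27, 2005 and Jun 29, 2005 respectively; May 21, 2005 falls inside that range.
Step 7 — 17 and 27 days from Jun 5, 2005 (end of the 15-day comment period, which began when the posting confirmation is filed on May 21, 2005) are Jun 22, 2005 and Jul 2, 2005 respectively; done Jun 23, 2005, which is between those dates.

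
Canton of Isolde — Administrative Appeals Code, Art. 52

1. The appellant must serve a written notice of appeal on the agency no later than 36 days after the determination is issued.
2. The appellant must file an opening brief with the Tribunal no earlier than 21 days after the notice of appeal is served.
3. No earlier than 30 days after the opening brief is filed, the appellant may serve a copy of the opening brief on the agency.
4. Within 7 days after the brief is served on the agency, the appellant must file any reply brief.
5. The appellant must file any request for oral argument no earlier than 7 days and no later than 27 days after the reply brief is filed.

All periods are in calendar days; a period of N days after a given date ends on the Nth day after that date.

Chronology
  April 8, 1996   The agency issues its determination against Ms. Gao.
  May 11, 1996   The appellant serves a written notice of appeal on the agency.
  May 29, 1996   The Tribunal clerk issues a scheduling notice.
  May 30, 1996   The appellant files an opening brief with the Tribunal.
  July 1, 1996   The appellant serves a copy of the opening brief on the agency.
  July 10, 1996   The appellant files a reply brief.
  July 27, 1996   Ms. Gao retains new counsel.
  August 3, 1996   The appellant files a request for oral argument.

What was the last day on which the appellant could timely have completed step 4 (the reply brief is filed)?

July 8, 1996

Step 4 runs from July 1, 1996, when the brief is served on the agency. 7 days after July 1, 1996 is July 8, 1996.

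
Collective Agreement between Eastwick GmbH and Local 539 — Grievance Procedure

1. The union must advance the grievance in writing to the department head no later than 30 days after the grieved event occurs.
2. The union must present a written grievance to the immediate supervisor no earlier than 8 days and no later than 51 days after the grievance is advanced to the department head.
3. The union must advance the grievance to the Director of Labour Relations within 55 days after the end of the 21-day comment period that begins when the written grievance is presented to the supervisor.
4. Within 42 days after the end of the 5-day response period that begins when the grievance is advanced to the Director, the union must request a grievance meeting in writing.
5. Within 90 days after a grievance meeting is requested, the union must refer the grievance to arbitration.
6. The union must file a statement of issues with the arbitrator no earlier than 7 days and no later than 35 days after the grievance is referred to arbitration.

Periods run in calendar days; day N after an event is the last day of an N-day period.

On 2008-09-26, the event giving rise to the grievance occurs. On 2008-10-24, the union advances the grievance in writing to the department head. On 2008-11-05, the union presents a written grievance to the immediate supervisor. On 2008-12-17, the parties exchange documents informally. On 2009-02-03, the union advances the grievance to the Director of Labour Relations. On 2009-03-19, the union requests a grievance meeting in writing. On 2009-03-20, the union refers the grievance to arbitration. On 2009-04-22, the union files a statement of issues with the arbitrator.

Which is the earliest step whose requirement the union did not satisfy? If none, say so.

(1) due by 2008-09-26 + 30 days = 2008-10-26; 2008-10-24 is within that limit.
(2) the permitted window runs from 2008-10-24 + 8 = 2008-11-01 to 2008-10-24 + 51 = 2008-12-14; done 2008-11-05 — within the window.
(3) due by 2008-11-26 + 55 days = 2009-01-20; not done until 2009-02-03, 14 days after the deadline.
The analysis stops there.

Step 3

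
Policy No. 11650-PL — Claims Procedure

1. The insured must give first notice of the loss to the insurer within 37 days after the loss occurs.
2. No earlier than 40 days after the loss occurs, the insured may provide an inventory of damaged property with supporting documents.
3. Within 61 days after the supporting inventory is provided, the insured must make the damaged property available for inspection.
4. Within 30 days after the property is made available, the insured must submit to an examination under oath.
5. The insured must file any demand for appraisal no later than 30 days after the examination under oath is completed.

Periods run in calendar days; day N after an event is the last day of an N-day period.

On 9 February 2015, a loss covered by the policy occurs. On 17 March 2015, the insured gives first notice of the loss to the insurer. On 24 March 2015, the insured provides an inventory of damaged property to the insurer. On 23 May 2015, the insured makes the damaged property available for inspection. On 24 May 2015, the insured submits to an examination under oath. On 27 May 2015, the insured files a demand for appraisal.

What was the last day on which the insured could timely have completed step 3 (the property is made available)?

24 May 2015

Step 3 runs from 24 March 2015, when the supporting inventory is provided. 61 days after 24 March 2015 is 24 May 2015.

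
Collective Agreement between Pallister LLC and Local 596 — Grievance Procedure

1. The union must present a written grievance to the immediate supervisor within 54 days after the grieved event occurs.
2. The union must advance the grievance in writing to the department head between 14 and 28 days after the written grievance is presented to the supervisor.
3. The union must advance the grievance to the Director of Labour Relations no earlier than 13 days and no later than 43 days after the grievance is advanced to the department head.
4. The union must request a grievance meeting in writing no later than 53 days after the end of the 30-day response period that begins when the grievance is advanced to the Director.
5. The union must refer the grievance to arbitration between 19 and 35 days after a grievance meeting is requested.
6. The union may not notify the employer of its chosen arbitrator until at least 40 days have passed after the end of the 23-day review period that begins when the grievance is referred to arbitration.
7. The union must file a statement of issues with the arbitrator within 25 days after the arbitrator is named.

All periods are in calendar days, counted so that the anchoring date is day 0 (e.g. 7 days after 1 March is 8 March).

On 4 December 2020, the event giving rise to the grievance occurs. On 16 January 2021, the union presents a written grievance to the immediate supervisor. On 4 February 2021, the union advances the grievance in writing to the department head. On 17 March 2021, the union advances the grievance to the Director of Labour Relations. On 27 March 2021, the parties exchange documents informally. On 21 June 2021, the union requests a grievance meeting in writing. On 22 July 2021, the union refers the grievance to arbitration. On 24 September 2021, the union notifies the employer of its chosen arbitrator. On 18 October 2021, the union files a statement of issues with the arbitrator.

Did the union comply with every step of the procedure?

Step 1 — counting 54 days from 4 December 2020 (when the grieved event occurs) gives a deadline of 27 January 2021; 16 January 2021 is within that limit.
Step 2 — 14 and 28 days from 16 January 2021 (when the written grievance is presented to the supervisor) are 30 January 2021 and 13 February 2021 respectively; done 4 February 2021 — within the window.
Step 3 — 13 and 43 days from 4 February 2021 (when the grievance is advanced to the department head) are 17 February 2021 and 19 March 2021 respectively; done 17 March 2021, which is between those dates.
Step 4 — counting 53 days from 16 April 2021 (end of the 30-day response period, which began when the grievance is advanced to the Director on 17 March 2021) gives a deadline of 8 June 2021; done 21 June 2021 — 13 days late.
That is the first point of non-compliance.

No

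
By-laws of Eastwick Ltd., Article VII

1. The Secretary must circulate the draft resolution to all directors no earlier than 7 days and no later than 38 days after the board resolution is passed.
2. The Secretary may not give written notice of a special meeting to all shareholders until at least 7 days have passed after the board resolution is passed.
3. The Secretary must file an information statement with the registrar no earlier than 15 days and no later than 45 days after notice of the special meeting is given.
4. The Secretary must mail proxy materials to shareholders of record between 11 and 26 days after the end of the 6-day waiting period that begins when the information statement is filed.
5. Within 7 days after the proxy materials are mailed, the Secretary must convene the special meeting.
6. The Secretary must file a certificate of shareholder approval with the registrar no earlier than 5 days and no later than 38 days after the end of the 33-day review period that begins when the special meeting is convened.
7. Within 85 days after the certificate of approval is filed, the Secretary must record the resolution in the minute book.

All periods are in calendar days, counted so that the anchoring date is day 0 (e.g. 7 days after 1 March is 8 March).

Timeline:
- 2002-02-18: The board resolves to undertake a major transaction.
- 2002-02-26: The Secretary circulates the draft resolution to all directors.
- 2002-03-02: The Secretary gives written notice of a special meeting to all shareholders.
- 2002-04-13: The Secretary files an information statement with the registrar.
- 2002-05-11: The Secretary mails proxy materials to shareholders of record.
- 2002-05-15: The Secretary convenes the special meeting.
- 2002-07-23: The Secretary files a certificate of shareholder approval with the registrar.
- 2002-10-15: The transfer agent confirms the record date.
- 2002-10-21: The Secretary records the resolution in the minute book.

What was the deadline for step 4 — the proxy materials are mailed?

The information statement is filed on 2002-04-13; the 6-day waiting period therefore ends 2002-04-19, and step 4 runs from that date. The window is 11–26 days after 2002-04-19; it closes on 2002-05-15.

2002-05-15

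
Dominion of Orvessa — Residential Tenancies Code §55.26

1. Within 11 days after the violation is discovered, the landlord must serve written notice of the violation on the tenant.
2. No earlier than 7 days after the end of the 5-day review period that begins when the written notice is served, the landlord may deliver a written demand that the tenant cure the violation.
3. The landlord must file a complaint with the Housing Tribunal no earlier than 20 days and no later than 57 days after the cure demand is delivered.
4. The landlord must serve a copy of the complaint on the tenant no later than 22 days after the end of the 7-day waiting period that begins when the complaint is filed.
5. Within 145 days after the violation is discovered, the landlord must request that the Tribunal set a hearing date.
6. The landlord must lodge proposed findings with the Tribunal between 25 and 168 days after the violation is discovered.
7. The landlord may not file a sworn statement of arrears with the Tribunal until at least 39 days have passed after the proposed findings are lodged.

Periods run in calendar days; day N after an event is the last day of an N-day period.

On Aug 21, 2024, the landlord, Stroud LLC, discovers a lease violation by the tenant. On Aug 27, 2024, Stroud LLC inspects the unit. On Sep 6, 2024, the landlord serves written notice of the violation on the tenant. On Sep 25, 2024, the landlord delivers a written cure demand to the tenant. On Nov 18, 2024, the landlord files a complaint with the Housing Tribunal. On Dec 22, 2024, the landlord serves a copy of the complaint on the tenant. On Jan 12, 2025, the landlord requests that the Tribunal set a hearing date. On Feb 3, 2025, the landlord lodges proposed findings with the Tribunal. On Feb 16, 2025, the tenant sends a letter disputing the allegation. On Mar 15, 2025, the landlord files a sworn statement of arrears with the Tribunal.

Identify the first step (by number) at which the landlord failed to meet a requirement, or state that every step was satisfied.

Step 1

Step 1 — counting 11 days from Aug 21, 2024 (when the violation is discovered) gives a deadline of Sep 1, 2024; not done until Sep 6, 2024, 5 days after the deadline.
Later steps need not be reached.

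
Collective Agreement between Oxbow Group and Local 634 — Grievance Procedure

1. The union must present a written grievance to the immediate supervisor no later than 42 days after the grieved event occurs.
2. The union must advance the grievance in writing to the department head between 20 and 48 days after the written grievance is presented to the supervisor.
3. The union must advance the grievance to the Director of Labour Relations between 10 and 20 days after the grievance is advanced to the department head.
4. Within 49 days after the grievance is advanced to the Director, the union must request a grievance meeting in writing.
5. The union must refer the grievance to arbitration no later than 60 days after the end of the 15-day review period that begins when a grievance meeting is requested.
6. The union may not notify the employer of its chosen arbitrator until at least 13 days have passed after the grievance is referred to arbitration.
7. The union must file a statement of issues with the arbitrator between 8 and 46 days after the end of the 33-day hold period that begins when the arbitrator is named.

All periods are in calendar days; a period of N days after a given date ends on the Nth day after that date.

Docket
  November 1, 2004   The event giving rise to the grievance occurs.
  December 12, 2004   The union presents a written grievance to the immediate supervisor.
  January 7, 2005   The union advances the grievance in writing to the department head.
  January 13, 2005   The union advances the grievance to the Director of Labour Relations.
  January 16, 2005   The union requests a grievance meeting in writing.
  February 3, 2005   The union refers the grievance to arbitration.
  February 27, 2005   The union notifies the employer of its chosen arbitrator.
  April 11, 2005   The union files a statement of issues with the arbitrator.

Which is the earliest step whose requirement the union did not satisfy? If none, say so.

Step 3

(1) due by November 1, 2004 + 42 days = December 13, 2004; done December 12, 2004 — timely.
(2) the permitted window runs from December 12, 2004 + 20 = January 1, 2005 to December 12, 2004 + 48 = January 29, 2005; done January 7, 2005 — within the window.
(3) the permitted window runs from January 7, 2005 + 10 = January 17, 2005 to January 7, 2005 + 20 = January 27, 2005; done January 13, 2005 — 4 days before the window opened.
That is the first point of non-compliance.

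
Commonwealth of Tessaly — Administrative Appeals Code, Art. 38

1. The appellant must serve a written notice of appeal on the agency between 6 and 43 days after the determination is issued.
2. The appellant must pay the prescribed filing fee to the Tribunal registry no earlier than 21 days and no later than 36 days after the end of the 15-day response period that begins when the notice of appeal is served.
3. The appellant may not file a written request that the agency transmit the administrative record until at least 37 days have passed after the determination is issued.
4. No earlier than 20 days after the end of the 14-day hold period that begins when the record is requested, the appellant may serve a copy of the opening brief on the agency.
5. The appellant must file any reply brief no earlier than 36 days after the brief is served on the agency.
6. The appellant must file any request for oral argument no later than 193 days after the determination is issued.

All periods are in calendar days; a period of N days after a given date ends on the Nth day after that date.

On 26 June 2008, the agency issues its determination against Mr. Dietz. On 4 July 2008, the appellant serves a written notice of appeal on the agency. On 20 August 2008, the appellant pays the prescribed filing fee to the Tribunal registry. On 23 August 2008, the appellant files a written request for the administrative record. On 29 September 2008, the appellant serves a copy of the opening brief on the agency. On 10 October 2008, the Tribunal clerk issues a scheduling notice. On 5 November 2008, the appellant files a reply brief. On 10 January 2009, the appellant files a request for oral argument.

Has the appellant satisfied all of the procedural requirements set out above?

Step 1: the window is 6–43 days after 26 June 2008 (when the determination is issued), so 2 July 2008 through 8 August 2008; done 4 July 2008, which is between those dates.
Step 2: the window is 21–36 days after 19 July 2008 (end of the 15-day response period, which began when the notice of appeal is served on 4 July 2008), so 9 August 2008 through 24 August 2008; 20 August 2008 falls inside that range.
Step 3: the earliest permitted date is 37 days after 26 June 2008 (when the determination is issued), i.e. 2 August 2008; done 23 August 2008, after the minimum wait.
Step 4: the earliest permitted date is 20 days after 6 September 2008 (end of the 14-day hold period, which began when the record is requested on 23 August 2008), i.e. 26 September 2008; done 29 September 2008, after the minimum wait.
Step 5: the earliest permitted date is 36 days after 29 September 2008 (when the brief is served on the agency), i.e. 4 November 2008; 5 November 2008 is on or after that date.
Step 6: 193 days after 26 June 2008 (when the determination is issued) is 5 January 2009; 10 January 2009 misses that deadline by 5 days.

No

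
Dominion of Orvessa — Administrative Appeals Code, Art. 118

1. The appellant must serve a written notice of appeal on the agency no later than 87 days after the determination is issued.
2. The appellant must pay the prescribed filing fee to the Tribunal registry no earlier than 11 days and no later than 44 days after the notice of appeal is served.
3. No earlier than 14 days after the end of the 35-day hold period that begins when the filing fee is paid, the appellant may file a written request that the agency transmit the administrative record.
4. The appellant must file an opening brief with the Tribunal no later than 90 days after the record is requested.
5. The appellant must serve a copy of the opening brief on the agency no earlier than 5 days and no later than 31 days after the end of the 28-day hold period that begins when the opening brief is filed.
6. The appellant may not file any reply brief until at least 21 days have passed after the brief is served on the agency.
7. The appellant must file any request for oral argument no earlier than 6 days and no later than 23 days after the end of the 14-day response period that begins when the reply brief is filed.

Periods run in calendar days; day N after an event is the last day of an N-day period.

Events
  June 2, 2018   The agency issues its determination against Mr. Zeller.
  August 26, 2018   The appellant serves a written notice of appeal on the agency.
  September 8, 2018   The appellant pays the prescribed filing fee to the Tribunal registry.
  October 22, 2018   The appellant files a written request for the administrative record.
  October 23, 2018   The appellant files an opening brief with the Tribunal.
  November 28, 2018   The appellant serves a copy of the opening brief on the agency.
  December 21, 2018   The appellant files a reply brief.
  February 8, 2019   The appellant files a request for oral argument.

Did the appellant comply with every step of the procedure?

Step 1 — counting 87 days from June 2, 2018 (when the determination is issued) gives a deadline of August 28, 2018; completed August 26, 2018, before the deadline.
Step 2 — 11 and 44 days from August 26, 2018 (when the notice of appeal is served) are September 6, 2018 and October 9, 2018 respectively; done September 8, 2018 — within the window.
Step 3 — must wait 14 days from October 13, 2018 (end of the 35-day hold period, which began when the filing fee is paid on September 8, 2018), so not before October 27, 2018; October 22, 2018 is 5 days before the earliest permitted date.

No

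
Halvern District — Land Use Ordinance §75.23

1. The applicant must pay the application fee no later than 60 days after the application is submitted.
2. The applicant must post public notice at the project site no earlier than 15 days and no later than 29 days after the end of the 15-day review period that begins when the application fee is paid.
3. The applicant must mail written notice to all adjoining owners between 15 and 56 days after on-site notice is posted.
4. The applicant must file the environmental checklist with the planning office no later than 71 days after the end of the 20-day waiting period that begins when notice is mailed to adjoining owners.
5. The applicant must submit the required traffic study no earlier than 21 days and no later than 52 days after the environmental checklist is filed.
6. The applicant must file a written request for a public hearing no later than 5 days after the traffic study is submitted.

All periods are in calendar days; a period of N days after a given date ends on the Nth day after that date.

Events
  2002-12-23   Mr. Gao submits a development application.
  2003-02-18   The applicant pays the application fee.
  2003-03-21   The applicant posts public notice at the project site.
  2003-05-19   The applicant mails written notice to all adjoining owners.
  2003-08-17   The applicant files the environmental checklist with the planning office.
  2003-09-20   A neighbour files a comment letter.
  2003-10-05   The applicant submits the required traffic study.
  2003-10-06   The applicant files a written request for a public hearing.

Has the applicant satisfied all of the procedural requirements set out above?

(1) due by 2002-12-23 + 60 days = 2003-02-21; 2003-02-18 is within that limit.
(2) the permitted window runs from 2003-03-05 + 15 = 2003-03-20 to 2003-03-05 + 29 = 2003-04-03; done 2003-03-21 — within the window.
(3) the permitted window runs from 2003-03-21 + 15 = 2003-04-05 to 2003-03-21 + 56 = 2003-05-16; done 2003-05-19 — 3 days after the window closed.
The analysis stops there.

No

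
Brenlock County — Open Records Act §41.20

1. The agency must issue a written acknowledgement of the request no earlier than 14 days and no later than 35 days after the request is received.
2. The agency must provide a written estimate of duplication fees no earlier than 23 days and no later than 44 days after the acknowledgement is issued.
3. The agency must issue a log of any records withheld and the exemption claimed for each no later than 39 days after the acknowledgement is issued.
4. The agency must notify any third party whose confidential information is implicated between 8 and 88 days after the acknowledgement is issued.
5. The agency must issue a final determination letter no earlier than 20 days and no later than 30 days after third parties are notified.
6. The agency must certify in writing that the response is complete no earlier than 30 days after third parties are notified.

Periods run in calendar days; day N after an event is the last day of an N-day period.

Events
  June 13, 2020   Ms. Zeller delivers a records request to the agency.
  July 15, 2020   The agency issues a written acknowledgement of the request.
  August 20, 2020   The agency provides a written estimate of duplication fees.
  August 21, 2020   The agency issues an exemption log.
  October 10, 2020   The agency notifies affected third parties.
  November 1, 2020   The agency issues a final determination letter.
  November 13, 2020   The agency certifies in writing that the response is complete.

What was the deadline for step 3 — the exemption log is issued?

Step 3 runs from July 15, 2020, when the acknowledgement is issued. 39 days after July 15, 2020 is August 23, 2020.

August 23, 2020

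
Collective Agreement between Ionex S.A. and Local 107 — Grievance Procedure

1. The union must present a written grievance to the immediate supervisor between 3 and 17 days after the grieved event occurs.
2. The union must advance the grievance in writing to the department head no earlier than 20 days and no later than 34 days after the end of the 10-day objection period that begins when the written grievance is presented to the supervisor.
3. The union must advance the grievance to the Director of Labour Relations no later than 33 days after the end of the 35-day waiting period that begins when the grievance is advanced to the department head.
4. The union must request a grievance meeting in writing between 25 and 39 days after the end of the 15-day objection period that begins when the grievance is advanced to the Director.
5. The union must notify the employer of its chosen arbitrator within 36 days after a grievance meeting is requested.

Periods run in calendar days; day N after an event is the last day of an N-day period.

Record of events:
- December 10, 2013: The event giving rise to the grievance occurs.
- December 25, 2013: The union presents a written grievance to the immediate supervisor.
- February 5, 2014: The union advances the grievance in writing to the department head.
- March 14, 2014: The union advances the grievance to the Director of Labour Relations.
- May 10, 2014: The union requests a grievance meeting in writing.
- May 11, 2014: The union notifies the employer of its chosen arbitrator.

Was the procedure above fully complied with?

Step 1: the window is 3–17 days after December 10, 2013 (when the grieved event occurs), so December 13, 2013 through December 27, 2013; December 25, 2013 falls inside that range.
Step 2: the window is 20–34 days after January 4, 2014 (end of the 10-day objection period, which began when the written grievance is presented to the supervisor on December 25, 2013), so January 24, 2014 through February 7, 2014; done February 5, 2014, which is between those dates.
Step 3: 33 days after March 12, 2014 (end of the 35-day waiting period, which began when the grievance is advanced to the department head on February 5, 2014) is April 14, 2014; completed March 14, 2014, before the deadline.
Step 4: the window is 25–39 days after March 29, 2014 (end of the 15-day objection period, which began when the grievance is advanced to the Director on March 14, 2014), so April 23, 2014 through May 7, 2014; May 10, 2014 is 3 days past the end of the window.

No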